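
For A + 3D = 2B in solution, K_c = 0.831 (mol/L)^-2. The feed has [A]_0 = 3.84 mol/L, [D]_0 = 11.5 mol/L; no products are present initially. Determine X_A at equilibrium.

Let X = conversion of A; extent ξ = 3.84·X mol/L.
Concentrations: [A] = 3.84 − 3.84X; [D] = 11.5 − 11.5X; [B] = 7.68X.
K_c = [B]^2 / ([A] [D]^3).
Solving K_c = 0.831 for X ∈ (0,1): X = 0.718.

X = 0.718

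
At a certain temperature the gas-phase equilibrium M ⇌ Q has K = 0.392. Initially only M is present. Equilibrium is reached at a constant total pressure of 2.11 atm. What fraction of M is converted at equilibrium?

X = 0.282

Basis: 1 mol M initially; let X = conversion of M. Extent ξ = X.
Mole table: n_M = 1 − X; n_Q = X.
Total moles n_T = 1 (Δν = 0, constant).
Mole fractions y_i = n_i/n_T; K = p_Q / (p_M) with p_i = y_i·P.
Substituting and setting equal to 0.392 gives a polynomial in X; the root in (0,1) is X = 0.282.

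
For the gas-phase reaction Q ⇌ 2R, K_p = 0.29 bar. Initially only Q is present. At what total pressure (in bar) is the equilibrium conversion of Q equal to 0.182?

P = 2.12 bar

Basis: 1 mol Q initially; let X = conversion of Q. Extent ξ = X.
Species balance: n_Q = 1 − X; n_R = 2X.
n_T = Σnᵢ = 1 + X.
K_p = p_R^2 / (p_Q) with p_i = (n_i/n_T)·P.
At X = 0.182: the mole-fraction product g(X) = Π y_i^ν_i = 0.137. Since K_p = g(X)·P^{1}, P = (K_p/g)^(1/1) = (0.29/0.137)^(1/1) = 2.12 bar.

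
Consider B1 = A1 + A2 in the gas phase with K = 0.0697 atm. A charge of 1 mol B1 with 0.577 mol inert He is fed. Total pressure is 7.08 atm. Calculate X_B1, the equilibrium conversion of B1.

Let X = conversion of B1 (basis 1 mol B1); extent of reaction ξ = X.
Mole table: n_B1 = 1 − X; n_A1 = X; n_A2 = X; n_I = 0.577 (inert).
Total moles n_T = 1.58 + X.
y_i = n_i/n_T, p_i = y_i·P. K = p_A1 p_A2 / (p_B1).
Equating to 0.0697 atm and solving on 0 < X < 1: X = 0.121.

X = 0.121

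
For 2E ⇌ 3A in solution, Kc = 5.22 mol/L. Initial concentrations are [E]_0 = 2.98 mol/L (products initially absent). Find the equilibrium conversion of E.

Let X = conversion of E; extent ξ = 2.98X/2 mol/L.
Concentrations: [E] = 2.98 − 2.98X; [A] = 4.47X.
Kc = [A]^3 / ([E]^2).
Equating to 5.22 mol/L: the physical root is X = 0.504.

X = 0.504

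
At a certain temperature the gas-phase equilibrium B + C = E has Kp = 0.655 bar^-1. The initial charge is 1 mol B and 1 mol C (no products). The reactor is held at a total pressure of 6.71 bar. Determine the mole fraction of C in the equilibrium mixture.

y_C = 0.301

Let X = conversion of B (basis 1 mol B); extent of reaction ξ = X.
At extent ξ: n_B = 1 − X; n_C = 1 − X; n_E = X.
Summing: n_T = 2 − X.
y_i = n_i/n_T, p_i = y_i·P. Kp = p_E / (p_B p_C).
Setting this equal to 0.655 bar^-1 and taking the physical root (0 < X < 1) gives X = 0.569.
Then n_C = 0.431, n_T = 1.43, so y_C = 0.301.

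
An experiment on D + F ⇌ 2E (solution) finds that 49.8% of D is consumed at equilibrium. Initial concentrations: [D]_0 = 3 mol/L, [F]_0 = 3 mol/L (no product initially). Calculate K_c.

K_c = 3.94

Let X = conversion of D.
Concentrations: [D] = 3 − 3X; [F] = 3 − 3X; [E] = 6X.
At X = 0.498: [D] = 1.51, [F] = 1.51, [E] = 2.99.
K_c = [E]^2 / ([D] [F]) = 3.94.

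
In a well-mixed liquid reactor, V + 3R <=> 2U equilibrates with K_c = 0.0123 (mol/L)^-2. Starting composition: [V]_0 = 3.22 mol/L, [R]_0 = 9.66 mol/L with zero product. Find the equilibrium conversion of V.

X = 0.369

Let X = conversion of V; extent ξ = 3.22·X mol/L.
Concentrations: [V] = 3.22 − 3.22X; [R] = 9.66 − 9.66X; [U] = 6.44X.
K_c = [U]^2 / ([V] [R]^3).
This equals 0.0123 at X = 0.369 (the root in 0 < X < 1).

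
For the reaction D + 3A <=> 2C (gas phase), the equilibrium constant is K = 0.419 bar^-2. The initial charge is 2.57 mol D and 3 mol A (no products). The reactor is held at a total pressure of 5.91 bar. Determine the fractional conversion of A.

Let X = conversion of A (basis 3 mol A); extent of reaction ξ = X.
Moles: n_D = 2.57 − X; n_A = 3 − 3X; n_C = 2X.
Total moles n_T = 5.57 − 2X.
y_i = n_i/n_T, p_i = y_i·P. K = p_C^2 / (p_D p_A^3).
Substituting and setting equal to 0.419 bar^-2 gives a polynomial in X; the root in (0,1) is X = 0.655.

X = 0.655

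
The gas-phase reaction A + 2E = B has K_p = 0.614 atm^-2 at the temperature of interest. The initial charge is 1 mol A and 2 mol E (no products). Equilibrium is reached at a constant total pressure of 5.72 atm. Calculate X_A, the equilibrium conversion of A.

X = 0.721

Take 1 mol A as basis and let X be its fractional conversion, so ξ = X.
Species balance: n_A = 1 − X; n_E = 2 − 2X; n_B = X.
Total moles n_T = 3 − 2X.
With p_i = (n_i/n_T)P, K_p = p_B / (p_A p_E^2).
Equating to 0.614 atm^-2 and solving on 0 < X < 1: X = 0.721.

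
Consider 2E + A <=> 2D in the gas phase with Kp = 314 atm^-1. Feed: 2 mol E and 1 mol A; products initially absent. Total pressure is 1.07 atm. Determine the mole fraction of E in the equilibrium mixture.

Let X = conversion of E (basis 2 mol E); extent of reaction ξ = X.
At extent ξ: n_E = 2 − 2X; n_A = 1 − X; n_D = 2X.
Total moles n_T = 3 − X.
With p_i = (n_i/n_T)P, Kp = p_D^2 / (p_E^2 p_A).
Equating to 314 atm^-1 and solving on 0 < X < 1: X = 0.835.
Then n_E = 0.33, n_T = 2.17, so y_E = 0.152.

y_E = 0.152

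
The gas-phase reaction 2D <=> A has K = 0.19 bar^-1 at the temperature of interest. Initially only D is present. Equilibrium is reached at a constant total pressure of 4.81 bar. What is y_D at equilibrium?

Basis: 1 mol D initially; let X = conversion of D. Extent ξ = 0.5X.
Mole table: n_D = 1 − X; n_A = 0.5X.
Summing: n_T = 1 − 0.5X.
Mole fractions y_i = n_i/n_T; K = p_A / (p_D^2) with p_i = y_i·P.
Substituting and setting equal to 0.19 bar^-1 gives a polynomial in X; the root in (0,1) is X = 0.537.
Then n_D = 0.463, n_T = 0.732, so y_D = 0.633.

y_D = 0.633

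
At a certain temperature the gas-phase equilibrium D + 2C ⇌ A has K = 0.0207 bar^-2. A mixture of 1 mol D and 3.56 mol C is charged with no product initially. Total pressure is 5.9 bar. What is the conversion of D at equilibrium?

Let X = conversion of D (basis 1 mol D); extent of reaction ξ = X.
Mole table: n_D = 1 − X; n_C = 3.56 − 2X; n_A = X.
n_T = Σnᵢ = 4.56 − 2X.
With p_i = (n_i/n_T)P, K = p_A / (p_D p_C^2).
Setting this equal to 0.0207 bar^-2 and taking the physical root (0 < X < 1) gives X = 0.288.

X = 0.288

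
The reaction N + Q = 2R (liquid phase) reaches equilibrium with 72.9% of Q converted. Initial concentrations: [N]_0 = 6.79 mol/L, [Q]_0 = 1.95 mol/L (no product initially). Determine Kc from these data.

Let X = conversion of Q.
Concentrations: [N] = 6.79 − 1.95X; [Q] = 1.95 − 1.95X; [R] = 3.9X.
At X = 0.729: [N] = 5.37, [Q] = 0.528, [R] = 2.84.
Kc = [R]^2 / ([N] [Q]) = 2.85.

Kc = 2.85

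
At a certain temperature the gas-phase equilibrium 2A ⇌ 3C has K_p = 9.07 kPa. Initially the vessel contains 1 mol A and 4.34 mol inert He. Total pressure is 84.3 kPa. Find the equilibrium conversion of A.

X = 0.399

Let X = conversion of A (basis 1 mol A); extent of reaction ξ = 0.5X.
Mole table: n_A = 1 − X; n_C = 1.5X; n_I = 4.34 (inert).
Total moles n_T = 5.34 + 0.5X.
y_i = n_i/n_T, p_i = y_i·P. K_p = p_C^3 / (p_A^2).
This yields a degree-3 equation in X; solving on (0,1), X = 0.399.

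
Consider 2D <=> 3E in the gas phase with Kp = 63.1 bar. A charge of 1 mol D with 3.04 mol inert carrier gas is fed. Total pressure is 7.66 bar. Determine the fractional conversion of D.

Basis: 1 mol D initially; let X = conversion of D. Extent ξ = 0.5X.
At extent ξ: n_D = 1 − X; n_E = 1.5X; n_I = 3.04 (inert).
Summing: n_T = 4.04 + 0.5X.
With p_i = (n_i/n_T)P, Kp = p_E^3 / (p_D^2).
Setting this equal to 63.1 bar and taking the physical root (0 < X < 1) gives X = 0.788.

X = 0.788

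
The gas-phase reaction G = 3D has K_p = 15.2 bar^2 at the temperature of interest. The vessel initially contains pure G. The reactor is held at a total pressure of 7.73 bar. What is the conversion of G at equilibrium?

Basis: 1 mol G initially; let X = conversion of G. Extent ξ = X.
Mole table: n_G = 1 − X; n_D = 3X.
Summing: n_T = 1 + 2X.
Mole fractions y_i = n_i/n_T; K_p = p_D^3 / (p_G) with p_i = y_i·P.
This yields a degree-3 equation in X; solving on (0,1), X = 0.252.

X = 0.252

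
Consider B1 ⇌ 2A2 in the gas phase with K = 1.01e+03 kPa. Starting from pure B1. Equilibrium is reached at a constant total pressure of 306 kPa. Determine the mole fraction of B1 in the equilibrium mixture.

y_B1 = 0.196

Take 1 mol B1 as basis and let X be its fractional conversion, so ξ = X.
Moles: n_B1 = 1 − X; n_A2 = 2X.
n_T = Σnᵢ = 1 + X.
y_i = n_i/n_T, p_i = y_i·P. K = p_A2^2 / (p_B1).
Equating to 1.01e+03 kPa and solving on 0 < X < 1: X = 0.672.
Then n_B1 = 0.328, n_T = 1.67, so y_B1 = 0.196.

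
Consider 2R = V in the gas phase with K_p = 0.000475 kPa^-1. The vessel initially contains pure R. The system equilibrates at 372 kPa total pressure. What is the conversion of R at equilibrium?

Take 1 mol R as basis and let X be its fractional conversion, so ξ = 0.5X.
Species balance: n_R = 1 − X; n_V = 0.5X.
Total moles n_T = 1 − 0.5X.
With p_i = (n_i/n_T)P, K_p = p_V / (p_R^2).
Substituting and setting equal to 0.000475 kPa^-1 gives a polynomial in X; the root in (0,1) is X = 0.235.

X = 0.235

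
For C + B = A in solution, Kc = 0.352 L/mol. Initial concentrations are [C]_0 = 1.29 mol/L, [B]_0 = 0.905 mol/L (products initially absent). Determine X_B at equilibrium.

Let X = conversion of B; extent ξ = 0.905·X mol/L.
Concentrations: [C] = 1.29 − 0.905X; [B] = 0.905 − 0.905X; [A] = 0.905X.
Kc = [A] / ([C] [B]).
Equating to 0.352 L/mol: the physical root is X = 0.269.

X = 0.269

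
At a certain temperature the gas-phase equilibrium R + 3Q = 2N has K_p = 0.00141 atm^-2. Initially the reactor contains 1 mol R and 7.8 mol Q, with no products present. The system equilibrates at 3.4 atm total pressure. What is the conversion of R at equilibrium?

Basis: 1 mol R initially; let X = conversion of R. Extent ξ = X.
Mole table: n_R = 1 − X; n_Q = 7.8 − 3X; n_N = 2X.
Summing: n_T = 8.8 − 2X.
With p_i = (n_i/n_T)P, K_p = p_N^2 / (p_R p_Q^3).
This yields a degree-4 equation in X; solving on (0,1), X = 0.139.

X = 0.139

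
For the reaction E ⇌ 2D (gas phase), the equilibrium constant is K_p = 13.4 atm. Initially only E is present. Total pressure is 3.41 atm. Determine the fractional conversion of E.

Let X = conversion of E (basis 1 mol E); extent of reaction ξ = X.
Species balance: n_E = 1 − X; n_D = 2X.
Summing: n_T = 1 + X.
y_i = n_i/n_T, p_i = y_i·P. K_p = p_D^2 / (p_E).
Setting this equal to 13.4 atm and taking the physical root (0 < X < 1) gives X = 0.704.

X = 0.704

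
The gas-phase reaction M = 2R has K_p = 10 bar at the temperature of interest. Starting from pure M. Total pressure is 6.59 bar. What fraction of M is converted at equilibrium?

X = 0.524

Let X = conversion of M (basis 1 mol M); extent of reaction ξ = X.
Mole table: n_M = 1 − X; n_R = 2X.
n_T = Σnᵢ = 1 + X.
y_i = n_i/n_T, p_i = y_i·P. K_p = p_R^2 / (p_M).
Substituting and setting equal to 10 bar gives a polynomial in X; the root in (0,1) is X = 0.524.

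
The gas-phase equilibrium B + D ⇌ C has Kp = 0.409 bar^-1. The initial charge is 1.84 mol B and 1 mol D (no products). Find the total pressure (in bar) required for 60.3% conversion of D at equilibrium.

Take 1 mol D as basis and let X be its fractional conversion, so ξ = X.
Species balance: n_B = 1.84 − X; n_D = 1 − X; n_C = X.
Summing: n_T = 2.84 − X.
Kp = p_C / (p_B p_D) with p_i = (n_i/n_T)·P.
At X = 0.603: the mole-fraction product g(X) = Π y_i^ν_i = 2.747. Since Kp = g(X)·P^{-1}, P = (g/Kp)^(1/1) = (2.747/0.409)^(1/1) = 6.72 bar.

P = 6.72 bar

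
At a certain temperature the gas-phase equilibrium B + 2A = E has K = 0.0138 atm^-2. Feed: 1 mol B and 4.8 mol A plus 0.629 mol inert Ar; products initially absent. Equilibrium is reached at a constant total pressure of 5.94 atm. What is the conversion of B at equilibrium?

X = 0.206

Let X = conversion of B (basis 1 mol B); extent of reaction ξ = X.
Mole table: n_B = 1 − X; n_A = 4.8 − 2X; n_E = X; n_I = 0.629 (inert).
Summing: n_T = 6.43 − 2X.
With p_i = (n_i/n_T)P, K = p_E / (p_B p_A^2).
This yields a degree-3 equation in X; solving on (0,1), X = 0.206.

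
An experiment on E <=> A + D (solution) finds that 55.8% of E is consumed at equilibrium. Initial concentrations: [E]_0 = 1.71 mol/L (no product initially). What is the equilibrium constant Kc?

Let X = conversion of E.
Concentrations: [E] = 1.71 − 1.71X; [A] = 1.71X; [D] = 1.71X.
At X = 0.558: [E] = 0.756, [A] = 0.954, [D] = 0.954.
Kc = [A] [D] / ([E]) = 1.2 mol/L.

Kc = 1.2 mol/L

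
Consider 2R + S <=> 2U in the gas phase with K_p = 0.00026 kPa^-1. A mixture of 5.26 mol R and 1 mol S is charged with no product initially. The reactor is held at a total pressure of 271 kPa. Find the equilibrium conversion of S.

Take 1 mol S as basis and let X be its fractional conversion, so ξ = X.
Species balance: n_R = 5.26 − 2X; n_S = 1 − X; n_U = 2X.
n_T = Σnᵢ = 6.26 − X.
y_i = n_i/n_T, p_i = y_i·P. K_p = p_U^2 / (p_R^2 p_S).
Substituting and setting equal to 0.00026 kPa^-1 gives a polynomial in X; the root in (0,1) is X = 0.228.

X = 0.228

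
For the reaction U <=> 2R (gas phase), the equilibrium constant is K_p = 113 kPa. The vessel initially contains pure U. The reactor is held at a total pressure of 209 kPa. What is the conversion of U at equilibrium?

Let X = conversion of U (basis 1 mol U); extent of reaction ξ = X.
Mole table: n_U = 1 − X; n_R = 2X.
n_T = Σnᵢ = 1 + X.
y_i = n_i/n_T, p_i = y_i·P. K_p = p_R^2 / (p_U).
This yields a degree-2 equation in X; solving on (0,1), X = 0.345.

X = 0.345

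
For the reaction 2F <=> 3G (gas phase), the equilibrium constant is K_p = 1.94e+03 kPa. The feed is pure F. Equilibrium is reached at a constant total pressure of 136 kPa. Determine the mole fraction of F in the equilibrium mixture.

y_F = 0.192

Basis: 1 mol F initially; let X = conversion of F. Extent ξ = 0.5X.
Species balance: n_F = 1 − X; n_G = 1.5X.
Summing: n_T = 1 + 0.5X.
y_i = n_i/n_T, p_i = y_i·P. K_p = p_G^3 / (p_F^2).
Substituting and setting equal to 1.94e+03 kPa gives a polynomial in X; the root in (0,1) is X = 0.737.
Then n_F = 0.263, n_T = 1.37, so y_F = 0.192.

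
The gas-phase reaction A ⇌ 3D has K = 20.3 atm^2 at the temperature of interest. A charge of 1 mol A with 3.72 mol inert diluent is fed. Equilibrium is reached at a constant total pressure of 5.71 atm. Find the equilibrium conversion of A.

X = 0.659

Basis: 1 mol A initially; let X = conversion of A. Extent ξ = X.
At extent ξ: n_A = 1 − X; n_D = 3X; n_I = 3.72 (inert).
n_T = Σnᵢ = 4.72 + 2X.
Mole fractions y_i = n_i/n_T; K = p_D^3 / (p_A) with p_i = y_i·P.
Equating to 20.3 atm^2 and solving on 0 < X < 1: X = 0.659.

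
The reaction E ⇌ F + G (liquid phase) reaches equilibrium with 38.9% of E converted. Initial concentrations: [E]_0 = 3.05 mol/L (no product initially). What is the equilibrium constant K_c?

K_c = 0.755 mol/L

Let X = conversion of E.
Concentrations: [E] = 3.05 − 3.05X; [F] = 3.05X; [G] = 3.05X.
At X = 0.389: [E] = 1.86, [F] = 1.19, [G] = 1.19.
K_c = [F] [G] / ([E]) = 0.755 mol/L.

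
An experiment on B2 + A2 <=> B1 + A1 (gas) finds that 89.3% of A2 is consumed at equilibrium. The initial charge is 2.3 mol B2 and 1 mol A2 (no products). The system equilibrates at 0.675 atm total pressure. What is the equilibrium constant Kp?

Take 1 mol A2 as basis and let X be its fractional conversion, so ξ = X.
Moles: n_B2 = 2.3 − X; n_A2 = 1 − X; n_B1 = X; n_A1 = X.
n_T stays at 3.3 (no change in mole number).
At X = 0.893: n_B2 = 1.41, n_A2 = 0.107, n_B1 = 0.893, n_A1 = 0.893, n_T = 3.3.
p_i = (n_i/n_T)·P. Kp = p_B1 p_A1 / (p_B2 p_A2) = 5.3.

Kp = 5.3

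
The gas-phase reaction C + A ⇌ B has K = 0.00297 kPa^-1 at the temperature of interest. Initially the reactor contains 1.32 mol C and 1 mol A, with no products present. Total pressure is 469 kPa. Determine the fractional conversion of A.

Let X = conversion of A (basis 1 mol A); extent of reaction ξ = X.
At extent ξ: n_C = 1.32 − X; n_A = 1 − X; n_B = X.
Summing: n_T = 2.32 − X.
Mole fractions y_i = n_i/n_T; K = p_B / (p_C p_A) with p_i = y_i·P.
Setting this equal to 0.00297 kPa^-1 and taking the physical root (0 < X < 1) gives X = 0.400.

X = 0.400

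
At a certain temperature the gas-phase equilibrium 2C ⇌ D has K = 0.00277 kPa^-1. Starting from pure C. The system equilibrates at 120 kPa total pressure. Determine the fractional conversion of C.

X = 0.345

Let X = conversion of C (basis 1 mol C); extent of reaction ξ = 0.5X.
Moles: n_C = 1 − X; n_D = 0.5X.
Total moles n_T = 1 − 0.5X.
y_i = n_i/n_T, p_i = y_i·P. K = p_D / (p_C^2).
Substituting and setting equal to 0.00277 kPa^-1 gives a polynomial in X; the root in (0,1) is X = 0.345.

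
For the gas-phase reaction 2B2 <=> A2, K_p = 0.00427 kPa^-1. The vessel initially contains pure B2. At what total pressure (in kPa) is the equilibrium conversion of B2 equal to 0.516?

P = 191 kPa

Take 1 mol B2 as basis and let X be its fractional conversion, so ξ = 0.5X.
Species balance: n_B2 = 1 − X; n_A2 = 0.5X.
Total moles n_T = 1 − 0.5X.
K_p = p_A2 / (p_B2^2) with p_i = (n_i/n_T)·P.
At X = 0.516: the mole-fraction product g(X) = Π y_i^ν_i = 0.8172. Since K_p = g(X)·P^{-1}, P = (g/K_p)^(1/1) = (0.8172/0.00427)^(1/1) = 191 kPa.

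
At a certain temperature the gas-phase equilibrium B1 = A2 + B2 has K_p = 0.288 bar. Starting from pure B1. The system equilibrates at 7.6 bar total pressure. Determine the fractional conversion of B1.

X = 0.191

Take 1 mol B1 as basis and let X be its fractional conversion, so ξ = X.
Moles: n_B1 = 1 − X; n_A2 = X; n_B2 = X.
n_T = Σnᵢ = 1 + X.
y_i = n_i/n_T, p_i = y_i·P. K_p = p_A2 p_B2 / (p_B1).
Equating to 0.288 bar and solving on 0 < X < 1: X = 0.191.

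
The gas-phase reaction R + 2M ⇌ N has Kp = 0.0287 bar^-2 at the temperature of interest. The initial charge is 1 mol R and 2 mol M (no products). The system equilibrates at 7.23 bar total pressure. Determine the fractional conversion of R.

Take 1 mol R as basis and let X be its fractional conversion, so ξ = X.
Species balance: n_R = 1 − X; n_M = 2 − 2X; n_N = X.
Total moles n_T = 3 − 2X.
Mole fractions y_i = n_i/n_T; Kp = p_N / (p_R p_M^2) with p_i = y_i·P.
This yields a degree-3 equation in X; solving on (0,1), X = 0.330.

X = 0.330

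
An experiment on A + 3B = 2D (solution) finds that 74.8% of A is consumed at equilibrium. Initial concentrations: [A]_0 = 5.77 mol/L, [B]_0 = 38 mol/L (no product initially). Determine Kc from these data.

Let X = conversion of A.
Concentrations: [A] = 5.77 − 5.77X; [B] = 38 − 17.3X; [D] = 11.5X.
At X = 0.748: [A] = 1.45, [B] = 25.1, [D] = 8.63.
Kc = [D]^2 / ([A] [B]^3) = 0.00326 (mol/L)^-2.

Kc = 0.00326 (mol/L)^-2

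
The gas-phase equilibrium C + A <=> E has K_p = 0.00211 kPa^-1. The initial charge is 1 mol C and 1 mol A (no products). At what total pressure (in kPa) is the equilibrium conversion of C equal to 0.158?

Let X = conversion of C (basis 1 mol C); extent of reaction ξ = X.
Species balance: n_C = 1 − X; n_A = 1 − X; n_E = X.
n_T = Σnᵢ = 2 − X.
K_p = p_E / (p_C p_A) with p_i = (n_i/n_T)·P.
At X = 0.158: the mole-fraction product g(X) = Π y_i^ν_i = 0.4105. Since K_p = g(X)·P^{-1}, P = (g/K_p)^(1/1) = (0.4105/0.00211)^(1/1) = 195 kPa.

P = 195 kPa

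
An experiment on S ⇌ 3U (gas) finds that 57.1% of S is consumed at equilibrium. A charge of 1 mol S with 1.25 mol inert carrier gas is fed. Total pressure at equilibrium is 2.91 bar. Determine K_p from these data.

Basis: 1 mol S initially; let X = conversion of S. Extent ξ = X.
Moles: n_S = 1 − X; n_U = 3X; n_I = 1.25 (inert).
Total moles n_T = 2.25 + 2X.
At X = 0.571: n_S = 0.429, n_U = 1.71, n_T = 3.39.
p_i = (n_i/n_T)·P. K_p = p_U^3 / (p_S) = 8.62 bar^2.

K_p = 8.62 bar^2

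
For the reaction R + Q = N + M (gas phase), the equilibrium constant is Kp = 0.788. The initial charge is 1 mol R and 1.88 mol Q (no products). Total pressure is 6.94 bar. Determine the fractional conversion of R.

Let X = conversion of R (basis 1 mol R); extent of reaction ξ = X.
Moles: n_R = 1 − X; n_Q = 1.88 − X; n_N = X; n_M = X.
Since Δν = 0, n_T = 2.88 throughout.
y_i = n_i/n_T, p_i = y_i·P. Kp = p_N p_M / (p_R p_Q).
Equating to 0.788 and solving on 0 < X < 1: X = 0.617.

X = 0.617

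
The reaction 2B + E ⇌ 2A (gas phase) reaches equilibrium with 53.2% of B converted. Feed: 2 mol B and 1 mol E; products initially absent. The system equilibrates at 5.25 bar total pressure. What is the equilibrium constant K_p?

Take 2 mol B as basis and let X be its fractional conversion, so ξ = X.
Species balance: n_B = 2 − 2X; n_E = 1 − X; n_A = 2X.
Summing: n_T = 3 − X.
At X = 0.532: n_B = 0.936, n_E = 0.468, n_A = 1.06, n_T = 2.47.
p_i = (n_i/n_T)·P. K_p = p_A^2 / (p_B^2 p_E) = 1.3 bar^-1.

K_p = 1.3 bar^-1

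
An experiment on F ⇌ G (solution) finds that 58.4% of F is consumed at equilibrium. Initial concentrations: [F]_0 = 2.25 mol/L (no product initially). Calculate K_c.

K_c = 1.4

Let X = conversion of F.
Concentrations: [F] = 2.25 − 2.25X; [G] = 2.25X.
At X = 0.584: [F] = 0.936, [G] = 1.31.
K_c = [G] / ([F]) = 1.4.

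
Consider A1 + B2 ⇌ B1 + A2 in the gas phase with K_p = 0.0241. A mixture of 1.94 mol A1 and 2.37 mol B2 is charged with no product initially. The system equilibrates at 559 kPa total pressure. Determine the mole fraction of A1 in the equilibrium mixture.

Let X = conversion of A1 (basis 1.94 mol A1); extent of reaction ξ = 1.94X.
Moles: n_A1 = 1.94 − 1.94X; n_B2 = 2.37 − 1.94X; n_B1 = 1.94X; n_A2 = 1.94X.
Total moles n_T = 4.31 (Δν = 0, constant).
y_i = n_i/n_T, p_i = y_i·P. K_p = p_B1 p_A2 / (p_A1 p_B2).
This yields a degree-2 equation in X; solving on (0,1), X = 0.148.
Then n_A1 = 1.65, n_T = 4.31, so y_A1 = 0.383.

y_A1 = 0.383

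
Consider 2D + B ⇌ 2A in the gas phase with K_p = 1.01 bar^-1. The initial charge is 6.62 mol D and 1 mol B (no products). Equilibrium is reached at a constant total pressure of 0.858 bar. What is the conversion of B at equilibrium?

X = 0.601

Take 1 mol B as basis and let X be its fractional conversion, so ξ = X.
Species balance: n_D = 6.62 − 2X; n_B = 1 − X; n_A = 2X.
Summing: n_T = 7.62 − X.
With p_i = (n_i/n_T)P, K_p = p_A^2 / (p_D^2 p_B).
Substituting and setting equal to 1.01 bar^-1 gives a polynomial in X; the root in (0,1) is X = 0.601.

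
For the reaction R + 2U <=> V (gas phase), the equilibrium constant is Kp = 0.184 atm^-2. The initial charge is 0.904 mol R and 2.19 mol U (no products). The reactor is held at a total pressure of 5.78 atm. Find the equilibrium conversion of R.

Let X = conversion of R (basis 0.904 mol R); extent of reaction ξ = 0.904X.
Moles: n_R = 0.904 − 0.904X; n_U = 2.19 − 1.81X; n_V = 0.904X.
n_T = Σnᵢ = 3.09 − 1.81X.
Mole fractions y_i = n_i/n_T; Kp = p_V / (p_R p_U^2) with p_i = y_i·P.
Setting this equal to 0.184 atm^-2 and taking the physical root (0 < X < 1) gives X = 0.637.

X = 0.637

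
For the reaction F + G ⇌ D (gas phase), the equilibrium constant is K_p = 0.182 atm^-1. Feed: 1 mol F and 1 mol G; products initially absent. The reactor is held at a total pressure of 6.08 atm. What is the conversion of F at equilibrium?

Take 1 mol F as basis and let X be its fractional conversion, so ξ = X.
Moles: n_F = 1 − X; n_G = 1 − X; n_D = X.
n_T = Σnᵢ = 2 − X.
Mole fractions y_i = n_i/n_T; K_p = p_D / (p_F p_G) with p_i = y_i·P.
Setting this equal to 0.182 atm^-1 and taking the physical root (0 < X < 1) gives X = 0.311.

X = 0.311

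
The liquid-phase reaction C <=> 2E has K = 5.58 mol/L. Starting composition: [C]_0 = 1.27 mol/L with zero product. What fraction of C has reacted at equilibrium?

Let X = conversion of C; extent ξ = 1.27·X mol/L.
Concentrations: [C] = 1.27 − 1.27X; [E] = 2.54X.
K = [E]^2 / ([C]).
Setting equal to 5.58 and solving for X on (0,1) gives X = 0.634.

X = 0.634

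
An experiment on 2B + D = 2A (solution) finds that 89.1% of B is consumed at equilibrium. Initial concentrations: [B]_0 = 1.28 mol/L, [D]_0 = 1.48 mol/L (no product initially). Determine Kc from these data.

Let X = conversion of B.
Concentrations: [B] = 1.28 − 1.28X; [D] = 1.48 − 0.64X; [A] = 1.28X.
At X = 0.891: [B] = 0.14, [D] = 0.91, [A] = 1.14.
Kc = [A]^2 / ([B]^2 [D]) = 73.4 L/mol.

Kc = 73.4 L/mol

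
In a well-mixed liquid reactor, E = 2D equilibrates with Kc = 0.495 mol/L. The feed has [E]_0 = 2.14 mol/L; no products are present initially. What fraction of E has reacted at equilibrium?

Let X = conversion of E; extent ξ = 2.14·X mol/L.
Concentrations: [E] = 2.14 − 2.14X; [D] = 4.28X.
Kc = [D]^2 / ([E]).
Solving Kc = 0.495 for X ∈ (0,1): X = 0.213.

X = 0.213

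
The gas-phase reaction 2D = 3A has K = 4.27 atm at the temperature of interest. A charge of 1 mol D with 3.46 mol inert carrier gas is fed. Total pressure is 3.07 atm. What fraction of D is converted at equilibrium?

X = 0.637

Take 1 mol D as basis and let X be its fractional conversion, so ξ = 0.5X.
At extent ξ: n_D = 1 − X; n_A = 1.5X; n_I = 3.46 (inert).
Summing: n_T = 4.46 + 0.5X.
Mole fractions y_i = n_i/n_T; K = p_A^3 / (p_D^2) with p_i = y_i·P.
This yields a degree-3 equation in X; solving on (0,1), X = 0.637.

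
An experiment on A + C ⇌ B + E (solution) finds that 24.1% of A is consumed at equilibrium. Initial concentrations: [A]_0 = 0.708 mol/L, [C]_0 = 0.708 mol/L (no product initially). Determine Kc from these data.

Kc = 0.101

Let X = conversion of A.
Concentrations: [A] = 0.708 − 0.708X; [C] = 0.708 − 0.708X; [B] = 0.708X; [E] = 0.708X.
At X = 0.241: [A] = 0.537, [C] = 0.537, [B] = 0.171, [E] = 0.171.
Kc = [B] [E] / ([A] [C]) = 0.101.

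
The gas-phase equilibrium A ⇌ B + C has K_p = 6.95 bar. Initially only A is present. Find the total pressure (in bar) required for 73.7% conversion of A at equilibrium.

Take 1 mol A as basis and let X be its fractional conversion, so ξ = X.
Moles: n_A = 1 − X; n_B = X; n_C = X.
Summing: n_T = 1 + X.
K_p = p_B p_C / (p_A) with p_i = (n_i/n_T)·P.
At X = 0.737: the mole-fraction product g(X) = Π y_i^ν_i = 1.189. Since K_p = g(X)·P^{1}, P = (K_p/g)^(1/1) = (6.95/1.189)^(1/1) = 5.85 bar.

P = 5.85 bar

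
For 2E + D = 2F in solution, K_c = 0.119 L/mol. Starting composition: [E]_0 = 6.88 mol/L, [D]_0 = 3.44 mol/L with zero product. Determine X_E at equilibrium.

X = 0.342

Let X = conversion of E; extent ξ = 6.88X/2 mol/L.
Concentrations: [E] = 6.88 − 6.88X; [D] = 3.44 − 3.44X; [F] = 6.88X.
K_c = [F]^2 / ([E]^2 [D]).
Setting equal to 0.119 and solving for X on (0,1) gives X = 0.342.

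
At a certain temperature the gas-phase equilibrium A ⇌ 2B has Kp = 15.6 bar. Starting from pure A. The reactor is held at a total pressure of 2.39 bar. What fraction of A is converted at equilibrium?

X = 0.787

Let X = conversion of A (basis 1 mol A); extent of reaction ξ = X.
At extent ξ: n_A = 1 − X; n_B = 2X.
Summing: n_T = 1 + X.
With p_i = (n_i/n_T)P, Kp = p_B^2 / (p_A).
Equating to 15.6 bar and solving on 0 < X < 1: X = 0.787.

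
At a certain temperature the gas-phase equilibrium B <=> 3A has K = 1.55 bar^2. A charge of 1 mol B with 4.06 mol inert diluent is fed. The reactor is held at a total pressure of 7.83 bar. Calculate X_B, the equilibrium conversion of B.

X = 0.277

Take 1 mol B as basis and let X be its fractional conversion, so ξ = X.
At extent ξ: n_B = 1 − X; n_A = 3X; n_I = 4.06 (inert).
Summing: n_T = 5.06 + 2X.
y_i = n_i/n_T, p_i = y_i·P. K = p_A^3 / (p_B).
Setting this equal to 1.55 bar^2 and taking the physical root (0 < X < 1) gives X = 0.277.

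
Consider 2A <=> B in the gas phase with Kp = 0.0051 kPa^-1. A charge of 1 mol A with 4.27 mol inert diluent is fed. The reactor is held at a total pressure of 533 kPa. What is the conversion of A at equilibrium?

X = 0.394

Take 1 mol A as basis and let X be its fractional conversion, so ξ = 0.5X.
Mole table: n_A = 1 − X; n_B = 0.5X; n_I = 4.27 (inert).
Summing: n_T = 5.27 − 0.5X.
With p_i = (n_i/n_T)P, Kp = p_B / (p_A^2).
Substituting and setting equal to 0.0051 kPa^-1 gives a polynomial in X; the root in (0,1) is X = 0.394.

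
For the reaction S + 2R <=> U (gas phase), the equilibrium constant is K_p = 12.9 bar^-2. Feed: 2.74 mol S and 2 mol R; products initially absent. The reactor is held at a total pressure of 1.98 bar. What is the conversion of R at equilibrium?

X = 0.856

Basis: 2 mol R initially; let X = conversion of R. Extent ξ = X.
At extent ξ: n_S = 2.74 − X; n_R = 2 − 2X; n_U = X.
Summing: n_T = 4.74 − 2X.
Mole fractions y_i = n_i/n_T; K_p = p_U / (p_S p_R^2) with p_i = y_i·P.
This yields a degree-3 equation in X; solving on (0,1), X = 0.856.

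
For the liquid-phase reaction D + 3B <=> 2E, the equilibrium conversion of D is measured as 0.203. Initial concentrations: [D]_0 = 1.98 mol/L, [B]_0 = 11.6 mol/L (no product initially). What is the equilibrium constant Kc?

Kc = 0.000365 (mol/L)^-2

Let X = conversion of D.
Concentrations: [D] = 1.98 − 1.98X; [B] = 11.6 − 5.94X; [E] = 3.96X.
At X = 0.203: [D] = 1.58, [B] = 10.4, [E] = 0.804.
Kc = [E]^2 / ([D] [B]^3) = 0.000365 (mol/L)^-2.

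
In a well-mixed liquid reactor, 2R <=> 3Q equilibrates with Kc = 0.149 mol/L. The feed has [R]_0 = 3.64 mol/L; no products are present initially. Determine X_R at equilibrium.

Let X = conversion of R; extent ξ = 3.64X/2 mol/L.
Concentrations: [R] = 3.64 − 3.64X; [Q] = 5.46X.
Kc = [Q]^3 / ([R]^2).
Equating to 0.149 mol/L: the physical root is X = 0.198.

X = 0.198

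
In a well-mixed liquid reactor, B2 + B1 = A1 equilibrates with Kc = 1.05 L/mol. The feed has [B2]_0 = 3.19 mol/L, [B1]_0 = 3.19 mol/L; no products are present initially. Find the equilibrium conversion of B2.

Let X = conversion of B2; extent ξ = 3.19·X mol/L.
Concentrations: [B2] = 3.19 − 3.19X; [B1] = 3.19 − 3.19X; [A1] = 3.19X.
Kc = [A1] / ([B2] [B1]).
Solving Kc = 1.05 for X ∈ (0,1): X = 0.583.

X = 0.583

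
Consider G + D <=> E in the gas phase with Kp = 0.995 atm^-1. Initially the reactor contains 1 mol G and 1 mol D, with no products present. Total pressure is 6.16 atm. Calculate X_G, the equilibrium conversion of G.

X = 0.625

Take 1 mol G as basis and let X be its fractional conversion, so ξ = X.
Species balance: n_G = 1 − X; n_D = 1 − X; n_E = X.
n_T = Σnᵢ = 2 − X.
y_i = n_i/n_T, p_i = y_i·P. Kp = p_E / (p_G p_D).
Setting this equal to 0.995 atm^-1 and taking the physical root (0 < X < 1) gives X = 0.625.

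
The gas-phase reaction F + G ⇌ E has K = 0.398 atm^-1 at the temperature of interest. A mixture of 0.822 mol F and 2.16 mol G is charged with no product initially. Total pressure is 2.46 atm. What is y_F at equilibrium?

y_F = 0.185

Basis: 0.822 mol F initially; let X = conversion of F. Extent ξ = 0.822X.
Moles: n_F = 0.822 − 0.822X; n_G = 2.16 − 0.822X; n_E = 0.822X.
n_T = Σnᵢ = 2.98 − 0.822X.
With p_i = (n_i/n_T)P, K = p_E / (p_F p_G).
This yields a degree-2 equation in X; solving on (0,1), X = 0.403.
Then n_F = 0.491, n_T = 2.65, so y_F = 0.185.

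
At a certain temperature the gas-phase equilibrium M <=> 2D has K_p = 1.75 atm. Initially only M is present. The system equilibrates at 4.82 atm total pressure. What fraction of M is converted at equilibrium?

X = 0.288

Let X = conversion of M (basis 1 mol M); extent of reaction ξ = X.
Mole table: n_M = 1 − X; n_D = 2X.
Total moles n_T = 1 + X.
Mole fractions y_i = n_i/n_T; K_p = p_D^2 / (p_M) with p_i = y_i·P.
Setting this equal to 1.75 atm and taking the physical root (0 < X < 1) gives X = 0.288.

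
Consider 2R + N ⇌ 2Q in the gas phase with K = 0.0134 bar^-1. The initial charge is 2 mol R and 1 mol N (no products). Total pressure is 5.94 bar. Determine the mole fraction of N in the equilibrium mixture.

Take 2 mol R as basis and let X be its fractional conversion, so ξ = X.
Species balance: n_R = 2 − 2X; n_N = 1 − X; n_Q = 2X.
Summing: n_T = 3 − X.
y_i = n_i/n_T, p_i = y_i·P. K = p_Q^2 / (p_R^2 p_N).
This yields a degree-3 equation in X; solving on (0,1), X = 0.134.
Then n_N = 0.866, n_T = 2.87, so y_N = 0.302.

y_N = 0.302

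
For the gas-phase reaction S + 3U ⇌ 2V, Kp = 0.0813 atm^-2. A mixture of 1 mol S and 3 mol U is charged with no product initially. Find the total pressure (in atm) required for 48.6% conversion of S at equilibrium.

P = 7.52 atm

Take 1 mol S as basis and let X be its fractional conversion, so ξ = X.
At extent ξ: n_S = 1 − X; n_U = 3 − 3X; n_V = 2X.
Total moles n_T = 4 − 2X.
Kp = p_V^2 / (p_S p_U^3) with p_i = (n_i/n_T)·P.
At X = 0.486: the mole-fraction product g(X) = Π y_i^ν_i = 4.597. Since Kp = g(X)·P^{-2}, P = (g/Kp)^(1/2) = (4.597/0.0813)^(1/2) = 7.52 atm.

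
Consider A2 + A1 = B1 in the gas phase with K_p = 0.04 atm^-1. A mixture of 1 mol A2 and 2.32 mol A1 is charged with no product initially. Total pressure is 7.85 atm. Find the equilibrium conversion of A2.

Let X = conversion of A2 (basis 1 mol A2); extent of reaction ξ = X.
At extent ξ: n_A2 = 1 − X; n_A1 = 2.32 − X; n_B1 = X.
Summing: n_T = 3.32 − X.
y_i = n_i/n_T, p_i = y_i·P. K_p = p_B1 / (p_A2 p_A1).
Substituting and setting equal to 0.04 atm^-1 gives a polynomial in X; the root in (0,1) is X = 0.176.

X = 0.176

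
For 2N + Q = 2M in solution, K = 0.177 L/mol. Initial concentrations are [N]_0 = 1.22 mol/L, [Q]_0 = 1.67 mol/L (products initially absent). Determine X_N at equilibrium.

X = 0.337

Let X = conversion of N; extent ξ = 1.22X/2 mol/L.
Concentrations: [N] = 1.22 − 1.22X; [Q] = 1.67 − 0.61X; [M] = 1.22X.
K = [M]^2 / ([N]^2 [Q]).
Solving K = 0.177 for X ∈ (0,1): X = 0.337.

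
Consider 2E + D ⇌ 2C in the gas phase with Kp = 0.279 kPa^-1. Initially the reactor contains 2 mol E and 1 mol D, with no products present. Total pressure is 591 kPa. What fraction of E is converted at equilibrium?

X = 0.796

Let X = conversion of E (basis 2 mol E); extent of reaction ξ = X.
Mole table: n_E = 2 − 2X; n_D = 1 − X; n_C = 2X.
Total moles n_T = 3 − X.
Mole fractions y_i = n_i/n_T; Kp = p_C^2 / (p_E^2 p_D) with p_i = y_i·P.
Equating to 0.279 kPa^-1 and solving on 0 < X < 1: X = 0.796.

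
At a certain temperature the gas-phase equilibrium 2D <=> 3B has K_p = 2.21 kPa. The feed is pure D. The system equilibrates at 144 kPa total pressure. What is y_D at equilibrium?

y_D = 0.788

Basis: 1 mol D initially; let X = conversion of D. Extent ξ = 0.5X.
At extent ξ: n_D = 1 − X; n_B = 1.5X.
n_T = Σnᵢ = 1 + 0.5X.
Mole fractions y_i = n_i/n_T; K_p = p_B^3 / (p_D^2) with p_i = y_i·P.
Setting this equal to 2.21 kPa and taking the physical root (0 < X < 1) gives X = 0.152.
Then n_D = 0.848, n_T = 1.08, so y_D = 0.788.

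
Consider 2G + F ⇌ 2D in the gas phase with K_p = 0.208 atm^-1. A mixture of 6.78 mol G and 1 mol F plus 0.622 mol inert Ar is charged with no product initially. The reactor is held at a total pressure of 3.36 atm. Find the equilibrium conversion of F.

Basis: 1 mol F initially; let X = conversion of F. Extent ξ = X.
At extent ξ: n_G = 6.78 − 2X; n_F = 1 − X; n_D = 2X; n_I = 0.622 (inert).
n_T = Σnᵢ = 8.4 − X.
With p_i = (n_i/n_T)P, K_p = p_D^2 / (p_G^2 p_F).
Setting this equal to 0.208 atm^-1 and taking the physical root (0 < X < 1) gives X = 0.560.

X = 0.560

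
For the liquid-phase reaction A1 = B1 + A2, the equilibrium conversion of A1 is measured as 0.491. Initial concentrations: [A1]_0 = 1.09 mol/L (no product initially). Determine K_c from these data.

K_c = 0.516 mol/L

Let X = conversion of A1.
Concentrations: [A1] = 1.09 − 1.09X; [B1] = 1.09X; [A2] = 1.09X.
At X = 0.491: [A1] = 0.555, [B1] = 0.535, [A2] = 0.535.
K_c = [B1] [A2] / ([A1]) = 0.516 mol/L.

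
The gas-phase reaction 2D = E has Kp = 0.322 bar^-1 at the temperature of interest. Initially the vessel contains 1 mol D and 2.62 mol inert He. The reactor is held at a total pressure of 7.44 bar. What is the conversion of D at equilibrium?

Basis: 1 mol D initially; let X = conversion of D. Extent ξ = 0.5X.
At extent ξ: n_D = 1 − X; n_E = 0.5X; n_I = 2.62 (inert).
n_T = Σnᵢ = 3.62 − 0.5X.
y_i = n_i/n_T, p_i = y_i·P. Kp = p_E / (p_D^2).
Setting this equal to 0.322 bar^-1 and taking the physical root (0 < X < 1) gives X = 0.441.

X = 0.441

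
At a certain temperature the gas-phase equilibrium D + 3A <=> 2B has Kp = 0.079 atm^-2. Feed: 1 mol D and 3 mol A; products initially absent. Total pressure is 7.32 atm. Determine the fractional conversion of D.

X = 0.478

Take 1 mol D as basis and let X be its fractional conversion, so ξ = X.
At extent ξ: n_D = 1 − X; n_A = 3 − 3X; n_B = 2X.
Total moles n_T = 4 − 2X.
With p_i = (n_i/n_T)P, Kp = p_B^2 / (p_D p_A^3).
Substituting and setting equal to 0.079 atm^-2 gives a polynomial in X; the root in (0,1) is X = 0.478.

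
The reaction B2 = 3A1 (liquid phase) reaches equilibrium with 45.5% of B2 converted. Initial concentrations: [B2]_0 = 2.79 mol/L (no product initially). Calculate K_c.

Let X = conversion of B2.
Concentrations: [B2] = 2.79 − 2.79X; [A1] = 8.37X.
At X = 0.455: [B2] = 1.52, [A1] = 3.81.
K_c = [A1]^3 / ([B2]) = 36.3 (mol/L)^2.

K_c = 36.3 (mol/L)^2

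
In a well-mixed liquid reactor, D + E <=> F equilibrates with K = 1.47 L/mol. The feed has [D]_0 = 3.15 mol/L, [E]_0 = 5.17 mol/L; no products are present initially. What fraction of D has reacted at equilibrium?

Let X = conversion of D; extent ξ = 3.15·X mol/L.
Concentrations: [D] = 3.15 − 3.15X; [E] = 5.17 − 3.15X; [F] = 3.15X.
K = [F] / ([D] [E]).
Equating to 1.47 L/mol: the physical root is X = 0.796.

X = 0.796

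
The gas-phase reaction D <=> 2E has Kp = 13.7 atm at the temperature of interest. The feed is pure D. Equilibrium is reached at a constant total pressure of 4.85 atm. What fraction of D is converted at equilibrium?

Take 1 mol D as basis and let X be its fractional conversion, so ξ = X.
At extent ξ: n_D = 1 − X; n_E = 2X.
Total moles n_T = 1 + X.
y_i = n_i/n_T, p_i = y_i·P. Kp = p_E^2 / (p_D).
This yields a degree-2 equation in X; solving on (0,1), X = 0.643.

X = 0.643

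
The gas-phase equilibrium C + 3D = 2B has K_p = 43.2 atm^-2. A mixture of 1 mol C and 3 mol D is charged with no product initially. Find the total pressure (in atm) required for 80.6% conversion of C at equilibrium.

Let X = conversion of C (basis 1 mol C); extent of reaction ξ = X.
At extent ξ: n_C = 1 − X; n_D = 3 − 3X; n_B = 2X.
n_T = Σnᵢ = 4 − 2X.
K_p = p_B^2 / (p_C p_D^3) with p_i = (n_i/n_T)·P.
At X = 0.806: the mole-fraction product g(X) = Π y_i^ν_i = 387.5. Since K_p = g(X)·P^{-2}, P = (g/K_p)^(1/2) = (387.5/43.2)^(1/2) = 2.99 atm.

P = 2.99 atm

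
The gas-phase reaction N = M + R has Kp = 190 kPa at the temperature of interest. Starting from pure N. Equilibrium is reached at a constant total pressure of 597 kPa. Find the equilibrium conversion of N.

X = 0.491

Let X = conversion of N (basis 1 mol N); extent of reaction ξ = X.
At extent ξ: n_N = 1 − X; n_M = X; n_R = X.
Total moles n_T = 1 + X.
With p_i = (n_i/n_T)P, Kp = p_M p_R / (p_N).
Substituting and setting equal to 190 kPa gives a polynomial in X; the root in (0,1) is X = 0.491.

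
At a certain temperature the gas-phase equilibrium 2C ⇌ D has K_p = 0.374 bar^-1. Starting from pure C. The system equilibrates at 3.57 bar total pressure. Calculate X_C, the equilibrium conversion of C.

Basis: 1 mol C initially; let X = conversion of C. Extent ξ = 0.5X.
At extent ξ: n_C = 1 − X; n_D = 0.5X.
Summing: n_T = 1 − 0.5X.
y_i = n_i/n_T, p_i = y_i·P. K_p = p_D / (p_C^2).
Setting this equal to 0.374 bar^-1 and taking the physical root (0 < X < 1) gives X = 0.603.

X = 0.603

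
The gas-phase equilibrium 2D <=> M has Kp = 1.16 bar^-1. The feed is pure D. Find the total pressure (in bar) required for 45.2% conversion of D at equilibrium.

Take 1 mol D as basis and let X be its fractional conversion, so ξ = 0.5X.
Moles: n_D = 1 − X; n_M = 0.5X.
n_T = Σnᵢ = 1 − 0.5X.
Kp = p_M / (p_D^2) with p_i = (n_i/n_T)·P.
At X = 0.452: the mole-fraction product g(X) = Π y_i^ν_i = 0.5825. Since Kp = g(X)·P^{-1}, P = (g/Kp)^(1/1) = (0.5825/1.16)^(1/1) = 0.502 bar.

P = 0.502 bar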